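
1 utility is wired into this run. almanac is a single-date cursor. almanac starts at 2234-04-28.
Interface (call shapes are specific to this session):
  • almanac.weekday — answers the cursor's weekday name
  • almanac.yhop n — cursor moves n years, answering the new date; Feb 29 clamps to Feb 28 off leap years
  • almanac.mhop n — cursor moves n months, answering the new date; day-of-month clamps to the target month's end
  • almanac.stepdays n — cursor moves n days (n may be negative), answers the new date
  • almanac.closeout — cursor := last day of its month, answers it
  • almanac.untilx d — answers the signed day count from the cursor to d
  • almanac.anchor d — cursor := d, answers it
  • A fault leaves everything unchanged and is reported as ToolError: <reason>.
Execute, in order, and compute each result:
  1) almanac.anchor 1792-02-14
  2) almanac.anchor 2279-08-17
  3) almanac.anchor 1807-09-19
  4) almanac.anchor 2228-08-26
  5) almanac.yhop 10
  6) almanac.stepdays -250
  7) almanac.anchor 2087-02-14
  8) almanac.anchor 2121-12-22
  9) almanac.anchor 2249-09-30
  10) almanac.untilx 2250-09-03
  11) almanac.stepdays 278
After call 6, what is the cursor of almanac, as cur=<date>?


-- 1. anchor(d→1792-02-14) => 1792-02-14
-- 2. anchor(d→2279-08-17) => 2279-08-17
-- 3. anchor(d→1807-09-19) => 1807-09-19
-- 4. anchor(d→2228-08-26) => 2228-08-26
-- 5. yhop(n→10) => 2238-08-26
-- 6. stepdays(n→-250) => 2237-12-19
-- 7. anchor(d→2087-02-14) => 2087-02-14
-- 8. anchor(d→2121-12-22) => 2121-12-22
-- 9. anchor(d→2249-09-30) => 2249-09-30
-- 10. untilx(d→2250-09-03) => 338
-- 11. stepdays(n→278) => 2250-07-05

Answer: cur=2237-12-19


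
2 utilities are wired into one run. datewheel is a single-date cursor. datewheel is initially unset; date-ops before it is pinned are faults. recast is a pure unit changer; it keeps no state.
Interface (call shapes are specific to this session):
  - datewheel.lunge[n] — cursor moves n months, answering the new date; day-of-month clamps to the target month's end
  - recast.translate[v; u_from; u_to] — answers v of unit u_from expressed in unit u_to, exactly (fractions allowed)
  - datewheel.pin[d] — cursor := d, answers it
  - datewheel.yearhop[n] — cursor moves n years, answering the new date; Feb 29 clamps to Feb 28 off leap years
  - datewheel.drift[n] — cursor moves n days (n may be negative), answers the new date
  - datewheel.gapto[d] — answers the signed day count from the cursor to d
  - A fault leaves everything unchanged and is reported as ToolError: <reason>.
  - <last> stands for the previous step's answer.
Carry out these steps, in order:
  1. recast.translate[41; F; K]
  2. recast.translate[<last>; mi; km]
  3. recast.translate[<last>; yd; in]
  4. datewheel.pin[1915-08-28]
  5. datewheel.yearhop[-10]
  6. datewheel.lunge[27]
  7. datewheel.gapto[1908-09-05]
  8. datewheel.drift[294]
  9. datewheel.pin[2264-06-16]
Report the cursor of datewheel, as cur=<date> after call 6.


Answer: cur=1907-11-28

Derivation:
>> recast.translate(v→41, u_from→F, u_to→K)
<< 5563/20
>> recast.translate(v→<last>, u_from→mi, u_to→km)
<< 69943599/156250
>> recast.translate(v→<last>, u_from→yd, u_to→in)
<< 1258984782/78125
>> datewheel.pin(d→1915-08-28)
<< 1915-08-28
>> datewheel.yearhop(n→-10)
<< 1905-08-28
>> datewheel.lunge(n→27)
<< 1907-11-28
>> datewheel.gapto(d→1908-09-05)
<< 282
>> datewheel.drift(n→294)
<< 1908-09-17
>> datewheel.pin(d→2264-06-16)
<< 2264-06-16


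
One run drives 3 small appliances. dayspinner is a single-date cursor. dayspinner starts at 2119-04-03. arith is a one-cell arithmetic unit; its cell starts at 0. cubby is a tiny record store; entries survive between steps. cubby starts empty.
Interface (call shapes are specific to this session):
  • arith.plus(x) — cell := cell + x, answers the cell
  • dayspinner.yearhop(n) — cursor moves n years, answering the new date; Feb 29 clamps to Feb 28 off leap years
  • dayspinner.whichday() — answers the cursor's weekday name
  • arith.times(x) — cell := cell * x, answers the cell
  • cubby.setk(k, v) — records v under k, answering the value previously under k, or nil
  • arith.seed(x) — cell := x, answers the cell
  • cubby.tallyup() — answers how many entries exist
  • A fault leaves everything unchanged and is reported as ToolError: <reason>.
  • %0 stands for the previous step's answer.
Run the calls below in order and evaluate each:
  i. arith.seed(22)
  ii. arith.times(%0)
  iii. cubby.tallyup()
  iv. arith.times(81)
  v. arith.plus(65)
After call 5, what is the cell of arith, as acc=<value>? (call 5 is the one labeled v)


Answer: acc=39269

Derivation:
Step: seed[x='22']
Result: 22
Step: times[x='%0']
Result: 484
Step: tallyup[]
Result: 0
Step: times[x='81']
Result: 39204
Step: plus[x='65']
Result: 39269


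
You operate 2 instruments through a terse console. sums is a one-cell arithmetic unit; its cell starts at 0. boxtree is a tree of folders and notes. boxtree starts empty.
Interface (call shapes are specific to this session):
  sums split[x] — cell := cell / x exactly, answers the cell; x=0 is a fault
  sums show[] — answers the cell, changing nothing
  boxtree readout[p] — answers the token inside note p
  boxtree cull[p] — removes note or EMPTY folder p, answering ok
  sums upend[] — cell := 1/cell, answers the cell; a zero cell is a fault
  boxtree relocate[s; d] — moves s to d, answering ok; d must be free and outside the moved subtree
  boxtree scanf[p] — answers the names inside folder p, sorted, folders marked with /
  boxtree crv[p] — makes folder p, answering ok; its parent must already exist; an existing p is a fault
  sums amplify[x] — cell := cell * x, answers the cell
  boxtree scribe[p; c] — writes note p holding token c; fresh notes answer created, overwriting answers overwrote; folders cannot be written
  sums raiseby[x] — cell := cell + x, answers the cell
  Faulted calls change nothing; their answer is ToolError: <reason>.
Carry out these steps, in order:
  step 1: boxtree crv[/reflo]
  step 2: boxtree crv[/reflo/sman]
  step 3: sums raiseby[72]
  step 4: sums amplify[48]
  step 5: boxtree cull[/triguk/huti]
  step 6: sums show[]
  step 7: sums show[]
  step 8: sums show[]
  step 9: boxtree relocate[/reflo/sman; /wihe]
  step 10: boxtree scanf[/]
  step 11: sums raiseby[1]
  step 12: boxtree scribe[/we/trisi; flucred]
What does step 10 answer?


==> boxtree crv(p: /reflo)
<== ok
==> boxtree crv(p: /reflo/sman)
<== ok
==> sums raiseby(x: 72)
<== 72
==> sums amplify(x: 48)
<== 3456
==> boxtree cull(p: /triguk/huti)
<== ToolError: not found
==> sums show()
<== 3456
==> sums show()
<== 3456
==> sums show()
<== 3456
==> boxtree relocate(s: /reflo/sman, d: /wihe)
<== ok
==> boxtree scanf(p: /)
<== [reflo/, wihe/]
==> sums raiseby(x: 1)
<== 3457
==> boxtree scribe(p: /we/trisi, c: flucred)
<== ToolError: no parent

Answer: [reflo/, wihe/]


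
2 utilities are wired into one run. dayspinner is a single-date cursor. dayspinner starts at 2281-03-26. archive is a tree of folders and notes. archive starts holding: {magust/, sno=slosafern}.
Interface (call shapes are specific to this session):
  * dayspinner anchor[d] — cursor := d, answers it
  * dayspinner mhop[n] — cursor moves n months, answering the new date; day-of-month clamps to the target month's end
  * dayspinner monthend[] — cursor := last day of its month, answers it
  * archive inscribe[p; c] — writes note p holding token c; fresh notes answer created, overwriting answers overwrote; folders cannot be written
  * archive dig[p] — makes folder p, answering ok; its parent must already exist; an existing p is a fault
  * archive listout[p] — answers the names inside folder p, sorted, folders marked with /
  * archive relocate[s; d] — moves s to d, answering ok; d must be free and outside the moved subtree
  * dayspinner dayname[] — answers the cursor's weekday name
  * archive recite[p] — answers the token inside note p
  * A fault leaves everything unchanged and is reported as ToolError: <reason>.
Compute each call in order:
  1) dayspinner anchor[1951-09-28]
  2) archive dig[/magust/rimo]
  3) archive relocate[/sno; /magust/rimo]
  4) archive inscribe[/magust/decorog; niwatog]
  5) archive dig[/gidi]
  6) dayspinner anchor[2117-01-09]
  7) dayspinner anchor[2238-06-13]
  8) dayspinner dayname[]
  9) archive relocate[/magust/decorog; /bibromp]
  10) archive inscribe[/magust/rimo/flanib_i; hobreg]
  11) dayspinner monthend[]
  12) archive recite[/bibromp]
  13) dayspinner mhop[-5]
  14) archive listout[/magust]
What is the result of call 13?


I invoke dayspinner anchor with 1951-09-28, giving 1951-09-28.
Using archive dig with /magust/rimo, and observe ok.
I call archive relocate with /sno, /magust/rimo, and get ToolError: exists.
Then archive inscribe with /magust/decorog, niwatog, yielding created.
Invoking archive dig with /gidi, and observe ok.
Using dayspinner anchor with 2117-01-09, → 2117-01-09.
Next I call dayspinner anchor with 2238-06-13, which returns 2238-06-13.
Then dayspinner dayname(), yielding Wednesday.
Calling archive relocate with /magust/decorog, /bibromp, and see ok.
Then archive inscribe with /magust/rimo/flanib_i, hobreg, — result: created.
I use dayspinner monthend(), → 2238-06-30.
I run archive recite with /bibromp, — result: niwatog.
Next I call dayspinner mhop with -5, and observe 2238-01-30.
Invoking archive listout with /magust, → [rimo/].

Answer: 2238-01-30


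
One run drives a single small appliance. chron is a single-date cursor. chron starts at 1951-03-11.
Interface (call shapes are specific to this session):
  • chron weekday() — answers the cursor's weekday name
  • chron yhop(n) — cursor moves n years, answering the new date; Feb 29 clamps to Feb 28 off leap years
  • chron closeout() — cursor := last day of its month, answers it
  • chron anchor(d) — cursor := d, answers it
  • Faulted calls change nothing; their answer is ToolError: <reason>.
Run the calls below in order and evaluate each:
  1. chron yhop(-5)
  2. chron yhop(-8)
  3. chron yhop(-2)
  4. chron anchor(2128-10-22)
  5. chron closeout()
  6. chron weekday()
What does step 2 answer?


Answer: 1938-03-11

Derivation:
! chron yhop(n→-5) == 1946-03-11
! chron yhop(n→-8) == 1938-03-11
! chron yhop(n→-2) == 1936-03-11
! chron anchor(d→2128-10-22) == 2128-10-22
! chron closeout() == 2128-10-31
! chron weekday() == Sunday


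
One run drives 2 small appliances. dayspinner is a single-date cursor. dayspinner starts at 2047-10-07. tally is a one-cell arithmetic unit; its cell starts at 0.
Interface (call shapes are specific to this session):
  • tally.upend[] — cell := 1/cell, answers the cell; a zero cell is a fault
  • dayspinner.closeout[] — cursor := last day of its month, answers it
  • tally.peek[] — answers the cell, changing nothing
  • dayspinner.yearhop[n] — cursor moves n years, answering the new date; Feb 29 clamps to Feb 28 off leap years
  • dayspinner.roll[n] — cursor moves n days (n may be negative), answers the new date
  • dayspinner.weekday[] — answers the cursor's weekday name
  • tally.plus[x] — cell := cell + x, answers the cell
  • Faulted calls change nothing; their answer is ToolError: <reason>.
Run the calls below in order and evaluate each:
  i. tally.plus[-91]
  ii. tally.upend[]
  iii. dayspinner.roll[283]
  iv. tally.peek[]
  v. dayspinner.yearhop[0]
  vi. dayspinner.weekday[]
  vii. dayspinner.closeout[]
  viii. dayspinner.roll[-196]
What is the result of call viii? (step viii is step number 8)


Invoking tally.plus using x='-91', and get -91.
I use tally.upend(), giving -1/91.
Next I call dayspinner.roll using n='283', which returns 2048-07-16.
Then tally.peek(), and get -1/91.
I try dayspinner.yearhop using n='0': 2048-07-16.
Next I call dayspinner.weekday(), and observe Thursday.
Now I run dayspinner.closeout(), and observe 2048-07-31.
Next I call dayspinner.roll using n='-196', and get 2048-01-17.

Answer: 2048-01-17


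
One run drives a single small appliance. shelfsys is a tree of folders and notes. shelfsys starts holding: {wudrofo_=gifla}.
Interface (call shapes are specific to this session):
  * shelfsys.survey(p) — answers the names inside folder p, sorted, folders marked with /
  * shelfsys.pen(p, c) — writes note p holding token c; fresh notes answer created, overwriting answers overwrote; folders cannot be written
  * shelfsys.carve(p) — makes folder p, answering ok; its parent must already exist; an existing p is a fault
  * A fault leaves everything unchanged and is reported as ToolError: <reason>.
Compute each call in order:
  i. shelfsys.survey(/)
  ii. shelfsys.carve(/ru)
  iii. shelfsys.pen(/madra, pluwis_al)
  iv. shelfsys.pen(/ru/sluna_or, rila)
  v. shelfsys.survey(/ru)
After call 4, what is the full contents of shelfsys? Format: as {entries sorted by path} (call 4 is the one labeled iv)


// 1. shelfsys.survey(p→/) ~> [wudrofo_]
// 2. shelfsys.carve(p→/ru) ~> ok
// 3. shelfsys.pen(p→/madra, c→pluwis_al) ~> created
// 4. shelfsys.pen(p→/ru/sluna_or, c→rila) ~> created
// 5. shelfsys.survey(p→/ru) ~> [sluna_or]

Answer: {madra=pluwis_al, ru/, ru/sluna_or=rila, wudrofo_=gifla}


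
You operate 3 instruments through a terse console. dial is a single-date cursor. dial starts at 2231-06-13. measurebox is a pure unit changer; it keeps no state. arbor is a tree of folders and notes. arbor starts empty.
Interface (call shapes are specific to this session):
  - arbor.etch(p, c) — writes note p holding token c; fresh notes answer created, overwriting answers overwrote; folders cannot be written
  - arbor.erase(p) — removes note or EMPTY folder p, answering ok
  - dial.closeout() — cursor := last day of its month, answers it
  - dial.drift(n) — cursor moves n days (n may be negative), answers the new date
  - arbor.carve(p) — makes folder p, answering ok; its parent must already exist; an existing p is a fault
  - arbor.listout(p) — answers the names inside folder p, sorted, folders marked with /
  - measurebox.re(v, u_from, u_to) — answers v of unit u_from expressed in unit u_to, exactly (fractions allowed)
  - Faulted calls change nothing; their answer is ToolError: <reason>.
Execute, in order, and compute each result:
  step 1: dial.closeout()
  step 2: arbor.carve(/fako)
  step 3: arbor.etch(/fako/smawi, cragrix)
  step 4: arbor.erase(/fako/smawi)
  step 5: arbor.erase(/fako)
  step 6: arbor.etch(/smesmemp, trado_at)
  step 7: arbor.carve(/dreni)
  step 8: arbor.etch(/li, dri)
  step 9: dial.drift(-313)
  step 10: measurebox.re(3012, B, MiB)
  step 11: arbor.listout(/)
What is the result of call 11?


Answer: [dreni/, li, smesmemp]

Derivation:
CALL dial.closeout[]
RET  2231-06-30
CALL arbor.carve[/fako]
RET  ok
CALL arbor.etch[/fako/smawi; cragrix]
RET  created
CALL arbor.erase[/fako/smawi]
RET  ok
CALL arbor.erase[/fako]
RET  ok
CALL arbor.etch[/smesmemp; trado_at]
RET  created
CALL arbor.carve[/dreni]
RET  ok
CALL arbor.etch[/li; dri]
RET  created
CALL dial.drift[-313]
RET  2230-08-21
CALL measurebox.re[3012; B; MiB]
RET  753/262144
CALL arbor.listout[/]
RET  [dreni/, li, smesmemp]


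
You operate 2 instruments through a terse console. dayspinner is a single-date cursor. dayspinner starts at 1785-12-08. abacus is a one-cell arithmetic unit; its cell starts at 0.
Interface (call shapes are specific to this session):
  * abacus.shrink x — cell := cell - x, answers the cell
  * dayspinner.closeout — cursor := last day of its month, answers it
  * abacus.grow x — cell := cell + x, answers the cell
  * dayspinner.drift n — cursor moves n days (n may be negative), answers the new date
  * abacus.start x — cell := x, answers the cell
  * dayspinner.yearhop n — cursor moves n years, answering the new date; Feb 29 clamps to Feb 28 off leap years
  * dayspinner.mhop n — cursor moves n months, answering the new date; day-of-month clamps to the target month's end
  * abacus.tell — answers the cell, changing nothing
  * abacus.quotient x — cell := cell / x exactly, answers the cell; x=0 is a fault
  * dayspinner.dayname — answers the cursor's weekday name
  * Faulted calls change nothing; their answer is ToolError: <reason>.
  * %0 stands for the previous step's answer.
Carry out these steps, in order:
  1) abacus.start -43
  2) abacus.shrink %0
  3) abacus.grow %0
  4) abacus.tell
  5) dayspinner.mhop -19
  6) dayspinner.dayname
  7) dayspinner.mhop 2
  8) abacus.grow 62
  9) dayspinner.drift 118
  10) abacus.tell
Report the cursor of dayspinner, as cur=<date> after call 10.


Answer: cur=1784-11-03

Derivation:
Act: start[-43]
Obs: -43
Act: shrink[%0]
Obs: 0
Act: grow[%0]
Obs: 0
Act: tell[]
Obs: 0
Act: mhop[-19]
Obs: 1784-05-08
Act: dayname[]
Obs: Saturday
Act: mhop[2]
Obs: 1784-07-08
Act: grow[62]
Obs: 62
Act: drift[118]
Obs: 1784-11-03
Act: tell[]
Obs: 62


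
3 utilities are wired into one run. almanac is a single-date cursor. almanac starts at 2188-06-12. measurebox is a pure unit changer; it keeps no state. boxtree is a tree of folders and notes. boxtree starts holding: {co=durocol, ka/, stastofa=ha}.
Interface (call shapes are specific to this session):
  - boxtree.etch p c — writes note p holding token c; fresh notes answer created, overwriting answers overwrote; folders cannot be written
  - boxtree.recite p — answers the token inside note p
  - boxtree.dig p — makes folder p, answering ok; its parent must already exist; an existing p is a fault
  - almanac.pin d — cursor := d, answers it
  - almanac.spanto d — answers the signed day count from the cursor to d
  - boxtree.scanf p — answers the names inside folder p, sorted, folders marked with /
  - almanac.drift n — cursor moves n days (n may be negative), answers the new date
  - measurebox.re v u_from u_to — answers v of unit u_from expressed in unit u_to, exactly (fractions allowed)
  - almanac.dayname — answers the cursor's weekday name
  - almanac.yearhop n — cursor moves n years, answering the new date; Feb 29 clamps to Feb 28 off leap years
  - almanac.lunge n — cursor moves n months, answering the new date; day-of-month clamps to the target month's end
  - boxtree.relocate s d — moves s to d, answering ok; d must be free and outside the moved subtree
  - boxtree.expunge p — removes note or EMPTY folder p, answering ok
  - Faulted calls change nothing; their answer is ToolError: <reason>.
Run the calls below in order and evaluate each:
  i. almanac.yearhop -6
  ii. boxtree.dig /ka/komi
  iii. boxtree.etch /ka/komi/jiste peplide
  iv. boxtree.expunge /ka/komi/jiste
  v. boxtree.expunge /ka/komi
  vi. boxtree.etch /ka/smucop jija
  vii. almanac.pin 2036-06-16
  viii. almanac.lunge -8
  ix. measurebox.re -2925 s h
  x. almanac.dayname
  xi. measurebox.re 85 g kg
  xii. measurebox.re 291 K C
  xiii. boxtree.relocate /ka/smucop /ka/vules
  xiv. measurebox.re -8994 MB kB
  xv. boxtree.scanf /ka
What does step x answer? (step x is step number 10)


% almanac.yearhop(n=-6) ~> 2182-06-12
% boxtree.dig(p=/ka/komi) ~> ok
% boxtree.etch(p=/ka/komi/jiste, c=peplide) ~> created
% boxtree.expunge(p=/ka/komi/jiste) ~> ok
% boxtree.expunge(p=/ka/komi) ~> ok
% boxtree.etch(p=/ka/smucop, c=jija) ~> created
% almanac.pin(d=2036-06-16) ~> 2036-06-16
% almanac.lunge(n=-8) ~> 2035-10-16
% measurebox.re(v=-2925, u_from=s, u_to=h) ~> -13/16
% almanac.dayname() ~> Tuesday
% measurebox.re(v=85, u_from=g, u_to=kg) ~> 17/200
% measurebox.re(v=291, u_from=K, u_to=C) ~> 357/20
% boxtree.relocate(s=/ka/smucop, d=/ka/vules) ~> ok
% measurebox.re(v=-8994, u_from=MB, u_to=kB) ~> -8994000
% boxtree.scanf(p=/ka) ~> [vules]

Answer: Tuesday


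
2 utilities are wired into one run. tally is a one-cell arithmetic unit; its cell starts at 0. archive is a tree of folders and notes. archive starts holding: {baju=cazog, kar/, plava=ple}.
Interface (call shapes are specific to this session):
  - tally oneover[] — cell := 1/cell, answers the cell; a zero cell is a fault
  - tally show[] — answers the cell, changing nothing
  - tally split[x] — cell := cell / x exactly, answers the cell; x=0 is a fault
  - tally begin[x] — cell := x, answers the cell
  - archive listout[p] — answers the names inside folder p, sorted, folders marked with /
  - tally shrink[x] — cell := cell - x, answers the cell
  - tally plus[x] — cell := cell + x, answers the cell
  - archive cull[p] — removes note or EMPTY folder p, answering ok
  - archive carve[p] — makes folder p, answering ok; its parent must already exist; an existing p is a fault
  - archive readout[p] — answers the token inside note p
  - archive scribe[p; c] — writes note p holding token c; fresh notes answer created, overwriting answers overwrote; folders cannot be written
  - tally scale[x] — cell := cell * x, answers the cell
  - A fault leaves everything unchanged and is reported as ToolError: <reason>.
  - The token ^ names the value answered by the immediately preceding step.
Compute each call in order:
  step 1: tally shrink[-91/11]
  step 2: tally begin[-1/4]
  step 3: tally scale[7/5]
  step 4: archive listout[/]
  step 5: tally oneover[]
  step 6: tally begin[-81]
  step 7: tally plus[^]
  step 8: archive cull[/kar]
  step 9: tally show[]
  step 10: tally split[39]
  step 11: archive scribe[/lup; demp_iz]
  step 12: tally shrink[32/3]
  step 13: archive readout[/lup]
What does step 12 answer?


CALL tally shrink[x: -91/11]
RET  91/11
CALL tally begin[x: -1/4]
RET  -1/4
CALL tally scale[x: 7/5]
RET  -7/20
CALL archive listout[p: /]
RET  [baju, kar/, plava]
CALL tally oneover[]
RET  -20/7
CALL tally begin[x: -81]
RET  -81
CALL tally plus[x: ^]
RET  -162
CALL archive cull[p: /kar]
RET  ok
CALL tally show[]
RET  -162
CALL tally split[x: 39]
RET  -54/13
CALL archive scribe[p: /lup; c: demp_iz]
RET  created
CALL tally shrink[x: 32/3]
RET  -578/39
CALL archive readout[p: /lup]
RET  demp_iz

Answer: -578/39


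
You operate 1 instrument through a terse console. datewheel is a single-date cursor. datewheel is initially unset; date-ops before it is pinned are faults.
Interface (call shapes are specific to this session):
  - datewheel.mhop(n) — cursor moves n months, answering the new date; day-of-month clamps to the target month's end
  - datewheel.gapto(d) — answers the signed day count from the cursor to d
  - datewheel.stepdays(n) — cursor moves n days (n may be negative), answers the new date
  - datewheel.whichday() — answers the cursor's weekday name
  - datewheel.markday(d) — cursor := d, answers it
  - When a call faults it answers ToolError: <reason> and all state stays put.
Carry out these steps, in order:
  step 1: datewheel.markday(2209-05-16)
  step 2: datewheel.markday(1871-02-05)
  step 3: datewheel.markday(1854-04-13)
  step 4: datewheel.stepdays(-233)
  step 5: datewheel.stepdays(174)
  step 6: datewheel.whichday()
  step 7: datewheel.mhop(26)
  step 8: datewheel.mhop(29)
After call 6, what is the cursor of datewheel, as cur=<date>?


==> markday(d='2209-05-16')
<== 2209-05-16
==> markday(d='1871-02-05')
<== 1871-02-05
==> markday(d='1854-04-13')
<== 1854-04-13
==> stepdays(n='-233')
<== 1853-08-23
==> stepdays(n='174')
<== 1854-02-13
==> whichday()
<== Monday
==> mhop(n='26')
<== 1856-04-13
==> mhop(n='29')
<== 1858-09-13

Answer: cur=1854-02-13


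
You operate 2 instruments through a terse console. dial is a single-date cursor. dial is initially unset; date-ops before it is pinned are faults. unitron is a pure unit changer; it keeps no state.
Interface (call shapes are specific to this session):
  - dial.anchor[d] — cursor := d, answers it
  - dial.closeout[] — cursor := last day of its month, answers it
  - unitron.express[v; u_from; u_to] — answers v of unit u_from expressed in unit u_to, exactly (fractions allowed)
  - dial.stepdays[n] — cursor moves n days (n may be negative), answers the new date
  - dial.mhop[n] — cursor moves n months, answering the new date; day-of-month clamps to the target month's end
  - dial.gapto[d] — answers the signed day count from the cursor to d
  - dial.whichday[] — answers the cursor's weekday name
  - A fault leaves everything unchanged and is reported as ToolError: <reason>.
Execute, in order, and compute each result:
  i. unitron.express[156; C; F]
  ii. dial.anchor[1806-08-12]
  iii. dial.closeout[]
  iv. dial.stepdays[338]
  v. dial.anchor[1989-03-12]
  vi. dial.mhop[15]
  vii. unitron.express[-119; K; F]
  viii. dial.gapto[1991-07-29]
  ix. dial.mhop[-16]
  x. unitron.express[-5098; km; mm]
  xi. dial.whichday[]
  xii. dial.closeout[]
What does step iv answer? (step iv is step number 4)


·→ unitron.express(v→156, u_from→C, u_to→F)
·← 1564/5
·→ dial.anchor(d→1806-08-12)
·← 1806-08-12
·→ dial.closeout()
·← 1806-08-31
·→ dial.stepdays(n→338)
·← 1807-08-04
·→ dial.anchor(d→1989-03-12)
·← 1989-03-12
·→ dial.mhop(n→15)
·← 1990-06-12
·→ unitron.express(v→-119, u_from→K, u_to→F)
·← -67387/100
·→ dial.gapto(d→1991-07-29)
·← 412
·→ dial.mhop(n→-16)
·← 1989-02-12
·→ unitron.express(v→-5098, u_from→km, u_to→mm)
·← -5098000000
·→ dial.whichday()
·← Sunday
·→ dial.closeout()
·← 1989-02-28

Answer: 1807-08-04


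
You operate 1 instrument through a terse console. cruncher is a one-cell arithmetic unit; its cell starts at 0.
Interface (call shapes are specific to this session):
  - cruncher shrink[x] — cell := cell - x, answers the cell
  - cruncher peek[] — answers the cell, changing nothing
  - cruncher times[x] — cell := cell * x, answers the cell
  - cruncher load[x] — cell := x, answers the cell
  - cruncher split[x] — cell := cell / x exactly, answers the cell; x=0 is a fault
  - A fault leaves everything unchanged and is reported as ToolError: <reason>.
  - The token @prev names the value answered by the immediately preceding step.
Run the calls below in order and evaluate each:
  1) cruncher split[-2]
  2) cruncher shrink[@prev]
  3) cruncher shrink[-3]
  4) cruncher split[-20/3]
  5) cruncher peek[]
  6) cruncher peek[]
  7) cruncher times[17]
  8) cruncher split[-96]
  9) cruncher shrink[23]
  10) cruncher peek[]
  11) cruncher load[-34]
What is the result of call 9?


Answer: -14669/640

Derivation:
I call cruncher split using -2, yielding 0.
Calling cruncher shrink using @prev, — result: 0.
Using cruncher shrink using -3, — result: 3.
Using cruncher split using -20/3, and observe -9/20.
I run cruncher peek(), giving -9/20.
Next I call cruncher peek(), yielding -9/20.
Now I run cruncher times using 17, which returns -153/20.
Now I run cruncher split using -96, → 51/640.
I invoke cruncher shrink using 23, and see -14669/640.
Now I run cruncher peek(), — result: -14669/640.
Next I call cruncher load using -34, and get -34.


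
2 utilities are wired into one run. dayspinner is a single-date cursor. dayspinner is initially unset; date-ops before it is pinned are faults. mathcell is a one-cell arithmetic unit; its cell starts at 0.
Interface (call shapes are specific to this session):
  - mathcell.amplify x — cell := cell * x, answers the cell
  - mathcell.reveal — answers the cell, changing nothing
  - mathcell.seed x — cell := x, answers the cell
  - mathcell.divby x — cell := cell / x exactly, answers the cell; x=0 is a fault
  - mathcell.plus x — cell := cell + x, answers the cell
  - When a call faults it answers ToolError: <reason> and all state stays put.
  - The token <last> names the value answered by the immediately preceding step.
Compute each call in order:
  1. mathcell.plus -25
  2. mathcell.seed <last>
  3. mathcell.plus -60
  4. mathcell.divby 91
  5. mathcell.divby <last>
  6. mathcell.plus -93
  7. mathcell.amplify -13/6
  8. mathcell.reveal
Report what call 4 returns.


> mathcell.plus x→-25
= -25
> mathcell.seed x→<last>
= -25
> mathcell.plus x→-60
= -85
> mathcell.divby x→91
= -85/91
> mathcell.divby x→<last>
= 1
> mathcell.plus x→-93
= -92
> mathcell.amplify x→-13/6
= 598/3
> mathcell.reveal
= 598/3

Answer: -85/91


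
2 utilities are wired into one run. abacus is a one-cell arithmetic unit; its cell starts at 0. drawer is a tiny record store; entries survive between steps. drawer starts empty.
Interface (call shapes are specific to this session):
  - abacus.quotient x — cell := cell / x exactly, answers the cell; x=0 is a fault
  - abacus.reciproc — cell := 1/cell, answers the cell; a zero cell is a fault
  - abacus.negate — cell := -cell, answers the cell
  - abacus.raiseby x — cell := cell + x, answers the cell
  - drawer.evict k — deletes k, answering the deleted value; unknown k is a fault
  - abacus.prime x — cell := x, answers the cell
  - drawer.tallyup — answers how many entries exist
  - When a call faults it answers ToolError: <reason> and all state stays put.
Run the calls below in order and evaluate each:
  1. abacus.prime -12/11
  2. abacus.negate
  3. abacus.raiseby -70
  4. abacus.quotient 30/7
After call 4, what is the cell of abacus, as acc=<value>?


→ prime(-12/11)
← -12/11
→ negate()
← 12/11
→ raiseby(-70)
← -758/11
→ quotient(30/7)
← -2653/165

Answer: acc=-2653/165


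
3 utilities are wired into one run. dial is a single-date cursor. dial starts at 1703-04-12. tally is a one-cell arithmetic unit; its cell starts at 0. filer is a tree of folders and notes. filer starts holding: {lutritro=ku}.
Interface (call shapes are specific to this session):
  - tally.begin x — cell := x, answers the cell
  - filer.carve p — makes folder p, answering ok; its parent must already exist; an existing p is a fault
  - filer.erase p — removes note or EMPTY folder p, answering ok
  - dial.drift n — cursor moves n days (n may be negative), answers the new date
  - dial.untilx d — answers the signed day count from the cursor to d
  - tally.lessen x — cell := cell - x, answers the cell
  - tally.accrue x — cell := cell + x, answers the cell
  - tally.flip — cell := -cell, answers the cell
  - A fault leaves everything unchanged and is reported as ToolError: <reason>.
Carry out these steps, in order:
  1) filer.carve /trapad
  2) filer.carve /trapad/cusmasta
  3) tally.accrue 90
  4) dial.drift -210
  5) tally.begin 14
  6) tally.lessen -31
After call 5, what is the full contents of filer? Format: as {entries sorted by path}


Now I run filer.carve with p=/trapad, and see ok.
Using filer.carve with p=/trapad/cusmasta, and see ok.
I use tally.accrue with x=90, — result: 90.
Next I call dial.drift with n=-210, — result: 1702-09-14.
Next I call tally.begin with x=14, and see 14.
I invoke tally.lessen with x=-31, and get 45.

Answer: {lutritro=ku, trapad/, trapad/cusmasta/}


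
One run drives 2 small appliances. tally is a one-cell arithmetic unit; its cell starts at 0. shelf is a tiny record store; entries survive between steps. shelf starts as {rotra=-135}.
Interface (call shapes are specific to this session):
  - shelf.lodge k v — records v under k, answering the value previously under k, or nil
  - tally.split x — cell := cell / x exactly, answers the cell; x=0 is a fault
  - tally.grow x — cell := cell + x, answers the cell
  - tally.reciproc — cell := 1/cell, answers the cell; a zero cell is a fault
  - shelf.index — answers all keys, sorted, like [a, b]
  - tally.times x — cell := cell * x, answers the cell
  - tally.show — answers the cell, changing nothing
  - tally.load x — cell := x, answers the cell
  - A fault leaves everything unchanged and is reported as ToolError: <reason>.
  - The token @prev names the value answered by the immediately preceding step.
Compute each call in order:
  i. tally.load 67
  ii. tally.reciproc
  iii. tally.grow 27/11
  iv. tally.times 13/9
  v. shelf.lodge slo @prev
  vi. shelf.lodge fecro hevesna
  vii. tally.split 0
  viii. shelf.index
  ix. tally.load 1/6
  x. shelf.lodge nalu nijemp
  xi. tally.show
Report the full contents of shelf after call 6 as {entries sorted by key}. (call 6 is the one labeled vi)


CALL tally.load[x='67']
RET  67
CALL tally.reciproc[]
RET  1/67
CALL tally.grow[x='27/11']
RET  1820/737
CALL tally.times[x='13/9']
RET  23660/6633
CALL shelf.lodge[k='slo'; v='@prev']
RET  nil
CALL shelf.lodge[k='fecro'; v='hevesna']
RET  nil
CALL tally.split[x='0']
RET  ToolError: division by zero
CALL shelf.index[]
RET  [fecro, rotra, slo]
CALL tally.load[x='1/6']
RET  1/6
CALL shelf.lodge[k='nalu'; v='nijemp']
RET  nil
CALL tally.show[]
RET  1/6

Answer: {fecro=hevesna, rotra=-135, slo=23660/6633}


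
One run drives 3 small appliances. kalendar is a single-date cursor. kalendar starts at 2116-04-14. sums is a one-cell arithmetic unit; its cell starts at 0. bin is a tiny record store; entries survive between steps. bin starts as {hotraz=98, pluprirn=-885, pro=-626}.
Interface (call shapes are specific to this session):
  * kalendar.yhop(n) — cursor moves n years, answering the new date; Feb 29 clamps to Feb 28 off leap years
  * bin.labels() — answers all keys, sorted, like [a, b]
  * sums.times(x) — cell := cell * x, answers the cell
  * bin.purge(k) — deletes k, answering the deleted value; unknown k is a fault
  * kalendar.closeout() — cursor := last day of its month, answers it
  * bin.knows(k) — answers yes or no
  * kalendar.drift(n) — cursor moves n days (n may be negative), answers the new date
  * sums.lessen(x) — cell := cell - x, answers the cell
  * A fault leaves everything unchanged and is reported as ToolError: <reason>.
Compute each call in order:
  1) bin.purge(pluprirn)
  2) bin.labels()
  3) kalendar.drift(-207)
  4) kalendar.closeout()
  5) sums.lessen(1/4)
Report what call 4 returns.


Answer: 2115-09-30

Derivation:
> bin.purge k=pluprirn
:: -885
> bin.labels
:: [hotraz, pro]
> kalendar.drift n=-207
:: 2115-09-20
> kalendar.closeout
:: 2115-09-30
> sums.lessen x=1/4
:: -1/4


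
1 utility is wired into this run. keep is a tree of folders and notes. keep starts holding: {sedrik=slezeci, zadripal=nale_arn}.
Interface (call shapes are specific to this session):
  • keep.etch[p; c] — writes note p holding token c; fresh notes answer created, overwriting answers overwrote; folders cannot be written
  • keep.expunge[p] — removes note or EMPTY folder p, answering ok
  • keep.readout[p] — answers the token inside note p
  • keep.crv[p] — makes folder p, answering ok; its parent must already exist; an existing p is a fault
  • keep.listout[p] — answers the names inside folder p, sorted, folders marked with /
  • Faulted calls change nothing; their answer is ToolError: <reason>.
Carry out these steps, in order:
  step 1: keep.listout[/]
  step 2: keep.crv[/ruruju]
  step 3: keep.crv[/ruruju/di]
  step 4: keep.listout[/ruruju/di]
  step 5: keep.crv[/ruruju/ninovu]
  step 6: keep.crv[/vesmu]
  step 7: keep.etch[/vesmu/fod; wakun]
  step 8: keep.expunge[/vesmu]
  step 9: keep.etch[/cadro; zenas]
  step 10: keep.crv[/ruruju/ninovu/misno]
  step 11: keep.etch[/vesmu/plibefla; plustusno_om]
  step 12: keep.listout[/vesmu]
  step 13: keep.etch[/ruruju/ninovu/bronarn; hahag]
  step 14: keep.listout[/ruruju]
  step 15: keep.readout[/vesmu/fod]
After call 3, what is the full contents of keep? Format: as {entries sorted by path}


Answer: {ruruju/, ruruju/di/, sedrik=slezeci, zadripal=nale_arn}

Derivation:
→ listout(p: /)
← [sedrik, zadripal]
→ crv(p: /ruruju)
← ok
→ crv(p: /ruruju/di)
← ok
→ listout(p: /ruruju/di)
← []
→ crv(p: /ruruju/ninovu)
← ok
→ crv(p: /vesmu)
← ok
→ etch(p: /vesmu/fod, c: wakun)
← created
→ expunge(p: /vesmu)
← ToolError: not empty
→ etch(p: /cadro, c: zenas)
← created
→ crv(p: /ruruju/ninovu/misno)
← ok
→ etch(p: /vesmu/plibefla, c: plustusno_om)
← created
→ listout(p: /vesmu)
← [fod, plibefla]
→ etch(p: /ruruju/ninovu/bronarn, c: hahag)
← created
→ listout(p: /ruruju)
← [di/, ninovu/]
→ readout(p: /vesmu/fod)
← wakun


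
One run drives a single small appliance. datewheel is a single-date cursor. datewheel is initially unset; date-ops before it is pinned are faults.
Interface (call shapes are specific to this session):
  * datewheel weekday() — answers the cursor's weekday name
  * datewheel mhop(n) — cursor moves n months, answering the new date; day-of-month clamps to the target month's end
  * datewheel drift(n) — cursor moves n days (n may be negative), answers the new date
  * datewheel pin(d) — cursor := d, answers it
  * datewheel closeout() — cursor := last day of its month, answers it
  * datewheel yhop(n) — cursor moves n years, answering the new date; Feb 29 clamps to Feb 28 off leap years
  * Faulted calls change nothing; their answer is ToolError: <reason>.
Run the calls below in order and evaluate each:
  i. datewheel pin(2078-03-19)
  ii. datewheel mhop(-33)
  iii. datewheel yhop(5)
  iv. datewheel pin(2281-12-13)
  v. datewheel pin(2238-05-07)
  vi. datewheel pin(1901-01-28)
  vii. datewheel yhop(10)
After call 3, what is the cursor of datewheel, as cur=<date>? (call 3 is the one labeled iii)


> datewheel pin d=2078-03-19
= 2078-03-19
> datewheel mhop n=-33
= 2075-06-19
> datewheel yhop n=5
= 2080-06-19
> datewheel pin d=2281-12-13
= 2281-12-13
> datewheel pin d=2238-05-07
= 2238-05-07
> datewheel pin d=1901-01-28
= 1901-01-28
> datewheel yhop n=10
= 1911-01-28

Answer: cur=2080-06-19


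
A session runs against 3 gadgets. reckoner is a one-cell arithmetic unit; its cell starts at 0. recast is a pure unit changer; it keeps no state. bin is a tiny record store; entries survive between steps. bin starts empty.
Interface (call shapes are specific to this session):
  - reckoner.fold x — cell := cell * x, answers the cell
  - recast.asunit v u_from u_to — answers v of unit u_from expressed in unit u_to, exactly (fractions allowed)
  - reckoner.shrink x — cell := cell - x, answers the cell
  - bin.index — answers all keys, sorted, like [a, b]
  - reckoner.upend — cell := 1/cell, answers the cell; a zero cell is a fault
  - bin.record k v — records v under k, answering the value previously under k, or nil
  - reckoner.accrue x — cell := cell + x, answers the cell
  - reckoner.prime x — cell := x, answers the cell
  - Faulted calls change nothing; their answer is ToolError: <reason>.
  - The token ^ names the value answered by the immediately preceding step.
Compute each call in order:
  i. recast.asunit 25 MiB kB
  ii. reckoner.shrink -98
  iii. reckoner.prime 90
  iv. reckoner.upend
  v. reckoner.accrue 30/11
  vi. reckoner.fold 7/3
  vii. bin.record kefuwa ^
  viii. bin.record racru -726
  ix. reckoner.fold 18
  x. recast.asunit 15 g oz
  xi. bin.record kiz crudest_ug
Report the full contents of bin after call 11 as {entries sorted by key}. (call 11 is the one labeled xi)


CALL recast.asunit[v='25'; u_from='MiB'; u_to='kB']
RET  131072/5
CALL reckoner.shrink[x='-98']
RET  98
CALL reckoner.prime[x='90']
RET  90
CALL reckoner.upend[]
RET  1/90
CALL reckoner.accrue[x='30/11']
RET  2711/990
CALL reckoner.fold[x='7/3']
RET  18977/2970
CALL bin.record[k='kefuwa'; v='^']
RET  nil
CALL bin.record[k='racru'; v='-726']
RET  nil
CALL reckoner.fold[x='18']
RET  18977/165
CALL recast.asunit[v='15'; u_from='g'; u_to='oz']
RET  24000000/45359237
CALL bin.record[k='kiz'; v='crudest_ug']
RET  nil

Answer: {kefuwa=18977/2970, kiz=crudest_ug, racru=-726}


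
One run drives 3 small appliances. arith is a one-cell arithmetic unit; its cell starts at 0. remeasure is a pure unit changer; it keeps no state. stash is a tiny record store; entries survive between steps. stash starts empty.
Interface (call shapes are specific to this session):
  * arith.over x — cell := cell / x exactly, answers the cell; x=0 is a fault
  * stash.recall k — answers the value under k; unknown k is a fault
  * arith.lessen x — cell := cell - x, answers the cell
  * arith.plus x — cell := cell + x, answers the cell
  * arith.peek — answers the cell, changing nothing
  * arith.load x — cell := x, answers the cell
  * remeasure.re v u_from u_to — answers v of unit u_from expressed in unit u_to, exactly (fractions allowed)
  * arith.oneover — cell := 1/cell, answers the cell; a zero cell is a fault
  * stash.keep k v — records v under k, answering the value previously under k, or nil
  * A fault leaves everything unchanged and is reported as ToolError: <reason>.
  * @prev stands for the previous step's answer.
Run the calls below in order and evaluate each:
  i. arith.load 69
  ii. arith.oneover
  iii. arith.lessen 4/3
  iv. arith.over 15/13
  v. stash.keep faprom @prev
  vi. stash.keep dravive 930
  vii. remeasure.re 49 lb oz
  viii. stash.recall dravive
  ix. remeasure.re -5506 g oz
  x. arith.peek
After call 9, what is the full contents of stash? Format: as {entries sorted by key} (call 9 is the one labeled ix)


I use arith.load(x=69), and observe 69.
Calling arith.oneover, yielding 1/69.
Calling arith.lessen(x=4/3), which returns -91/69.
Then arith.over(x=15/13), — result: -1183/1035.
I invoke stash.keep(k=faprom, v=@prev), and observe nil.
I use stash.keep(k=dravive, v=930), yielding nil.
I run remeasure.re(v=49, u_from=lb, u_to=oz), and see 784.
I use stash.recall(k=dravive), → 930.
I call remeasure.re(v=-5506, u_from=g, u_to=oz), giving -8809600000/45359237.
I use arith.peek(), and see -1183/1035.

Answer: {dravive=930, faprom=-1183/1035}
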